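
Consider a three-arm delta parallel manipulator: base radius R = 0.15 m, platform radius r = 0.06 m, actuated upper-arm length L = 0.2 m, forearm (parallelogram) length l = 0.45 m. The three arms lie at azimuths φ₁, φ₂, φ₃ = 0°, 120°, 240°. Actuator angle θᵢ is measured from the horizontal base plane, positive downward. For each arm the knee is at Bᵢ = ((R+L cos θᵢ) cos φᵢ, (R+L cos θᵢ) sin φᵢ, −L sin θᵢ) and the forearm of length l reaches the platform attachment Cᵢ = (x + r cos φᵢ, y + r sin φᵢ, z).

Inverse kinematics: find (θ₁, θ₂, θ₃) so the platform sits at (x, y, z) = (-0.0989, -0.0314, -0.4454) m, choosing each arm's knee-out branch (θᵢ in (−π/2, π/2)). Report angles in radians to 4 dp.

rotate P by −φ1: (-0.0989, -0.0314, -0.4454)
  A=0.1889, B=-0.4454, C=(l²−L²−A²−y'²−z²)/(2L)=-0.1814
  γ=atan2(-0.4454,0.1889)=-1.1697;  ψ=arccos(-0.3749)=1.9551;  θ1=γ+ψ≈0.7854
arm 2 (φ=120.0°): x'=0.0223, y'=0.1013
  A=0.0677, B=-0.4454, C=(l²−L²−A²−y'²−z²)/(2L)=-0.1269
  γ=atan2(-0.4454,0.0677)=-1.4199;  ψ=arccos(-0.2816)=1.8562;  θ2=γ+ψ≈0.4364
rotate P by −φ3: (0.0766, -0.0699, -0.4454)
  e−x'=0.0134;  (l²−L²−(e−x')²−y'²−z²)/2L = -0.1024
  √(A²+B²)=0.4456;  θ3 = -1.5408+1.8026 ≈ 0.2618

θ₁ = 0.7854, θ₂ = 0.4364, θ₃ = 0.2618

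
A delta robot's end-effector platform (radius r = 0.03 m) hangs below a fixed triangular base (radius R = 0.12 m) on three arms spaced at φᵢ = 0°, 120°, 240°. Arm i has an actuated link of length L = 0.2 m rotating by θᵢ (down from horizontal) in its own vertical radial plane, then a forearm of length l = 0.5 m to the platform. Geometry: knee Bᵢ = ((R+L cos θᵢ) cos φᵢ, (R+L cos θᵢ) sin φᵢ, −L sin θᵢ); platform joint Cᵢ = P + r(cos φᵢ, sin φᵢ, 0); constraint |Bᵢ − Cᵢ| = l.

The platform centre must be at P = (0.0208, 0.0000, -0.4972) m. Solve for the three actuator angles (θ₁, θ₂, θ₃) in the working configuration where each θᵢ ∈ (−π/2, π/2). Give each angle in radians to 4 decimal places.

θ₁ = 0.3490, θ₂ = 0.4361, θ₃ = 0.4361

rotate P by −φ1: (0.0208, 0.0000, -0.4972)
  A cos θ + B sin θ = C:  0.0692·cos θ + -0.4972·sin θ = -0.1050
  γ=atan2(-0.4972,0.0692)=-1.4325;  ψ=arccos(-0.2091)=1.7815;  θ1=γ+ψ≈0.3490
rotate P by −φ2: (-0.0104, -0.0180, -0.4972)
  e−x'=0.1004;  (l²−L²−(e−x')²−y'²−z²)/2L = -0.1190
  γ=atan2(-0.4972,0.1004)=-1.3715;  ψ=arccos(-0.2347)=1.8077;  θ2=γ+ψ≈0.4361
φ3=240.0° → target in arm frame (-0.0104, 0.0180)
  A cos θ + B sin θ = C:  0.1004·cos θ + -0.4972·sin θ = -0.1190
  θ3 = atan2(B,A) + arccos(C/0.5072) = 0.4361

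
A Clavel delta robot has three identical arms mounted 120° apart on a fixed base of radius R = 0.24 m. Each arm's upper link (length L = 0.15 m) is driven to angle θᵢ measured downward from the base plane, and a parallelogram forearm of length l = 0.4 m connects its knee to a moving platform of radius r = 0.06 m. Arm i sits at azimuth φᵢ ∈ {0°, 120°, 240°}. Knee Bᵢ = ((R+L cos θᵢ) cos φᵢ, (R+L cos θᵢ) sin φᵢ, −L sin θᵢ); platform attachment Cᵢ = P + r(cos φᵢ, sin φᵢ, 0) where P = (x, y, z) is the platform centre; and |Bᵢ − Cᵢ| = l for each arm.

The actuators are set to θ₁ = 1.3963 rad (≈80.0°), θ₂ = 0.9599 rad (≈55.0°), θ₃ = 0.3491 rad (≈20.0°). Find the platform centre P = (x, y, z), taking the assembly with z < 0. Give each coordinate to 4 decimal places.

(-0.1066, -0.0683, -0.3877)

arm 1 at φ=0.0°: e+L cos θ1 = 0.2060;  S1 = (0.2060, 0.0000, -0.1477)
S2 = (0.2660·cos120.0°, 0.2660·sin120.0°, -0.1229) = (-0.1330, 0.2304, -0.1229)
φ3=240.0°: virtual centre (-0.1605, -0.2780, -0.0513), radius l
|S₂|²−|S₁|² = 0.0216;  |S₃|²−|S₁|² = 0.0414
plane₁₂: -0.6781x+0.4608y+0.0497z = 0.0216
Cramer: x(z) = -0.0435+0.1630z;  y(z) = -0.0171+0.1320z
quadratic in z: (1.0440)z²+(0.2096)z+(-0.0756)=0, √Δ=0.5998 → z ∈ {-0.3877, 0.1869}; z = -0.3877 (taking z<0)
x = -0.1066, y = -0.0683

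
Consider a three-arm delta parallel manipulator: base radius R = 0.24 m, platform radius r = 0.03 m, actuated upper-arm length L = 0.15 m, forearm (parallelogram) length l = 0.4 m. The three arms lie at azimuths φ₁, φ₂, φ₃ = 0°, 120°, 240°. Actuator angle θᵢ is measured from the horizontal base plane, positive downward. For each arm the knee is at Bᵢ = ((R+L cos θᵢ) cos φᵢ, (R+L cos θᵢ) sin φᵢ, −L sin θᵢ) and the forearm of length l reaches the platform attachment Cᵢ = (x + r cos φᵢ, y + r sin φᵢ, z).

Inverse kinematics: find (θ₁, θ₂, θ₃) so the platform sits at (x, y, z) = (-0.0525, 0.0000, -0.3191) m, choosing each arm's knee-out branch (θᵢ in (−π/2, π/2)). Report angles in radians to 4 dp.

φ1=0.0° → target in arm frame (-0.0525, 0.0000)
  A cos θ + B sin θ = C:  0.2625·cos θ + -0.3191·sin θ = -0.1108
  θ1 = atan2(B,A) + arccos(C/0.4132) = 0.9598
arm 2 (φ=120.0°): x'=0.0262, y'=0.0455
  A cos θ + B sin θ = C:  0.1837·cos θ + -0.3191·sin θ = -0.0005
  √(A²+B²)=0.3682;  θ2 = -1.0483+1.5722 ≈ 0.5239
φ3=240.0° → target in arm frame (0.0263, -0.0455)
  A=0.1837, B=-0.3191, C=(l²−L²−A²−y'²−z²)/(2L)=-0.0005
  γ=atan2(-0.3191,0.1837)=-1.0483;  ψ=arccos(-0.0014)=1.5722;  θ3=γ+ψ≈0.5239

θ₁ = 0.9598, θ₂ = 0.5239, θ₃ = 0.5239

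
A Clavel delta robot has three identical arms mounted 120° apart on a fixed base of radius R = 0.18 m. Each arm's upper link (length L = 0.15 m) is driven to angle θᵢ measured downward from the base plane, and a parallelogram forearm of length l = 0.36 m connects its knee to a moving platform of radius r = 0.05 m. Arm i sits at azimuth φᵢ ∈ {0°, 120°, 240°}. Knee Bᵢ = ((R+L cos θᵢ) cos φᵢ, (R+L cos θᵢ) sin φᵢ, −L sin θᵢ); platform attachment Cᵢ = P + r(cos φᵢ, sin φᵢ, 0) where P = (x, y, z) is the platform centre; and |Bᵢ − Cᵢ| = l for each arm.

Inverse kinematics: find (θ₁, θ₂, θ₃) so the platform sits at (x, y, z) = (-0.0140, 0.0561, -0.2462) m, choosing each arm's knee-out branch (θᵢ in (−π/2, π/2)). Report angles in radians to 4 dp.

arm 1 (φ=0.0°): x'=-0.0140, y'=0.0561
  A cos θ + B sin θ = C:  0.1440·cos θ + -0.2462·sin θ = 0.0753
  √(A²+B²)=0.2852;  θ1 = -1.0416+1.3035 ≈ 0.2619
arm 2 (φ=120.0°): x'=0.0556, y'=-0.0159
  A cos θ + B sin θ = C:  0.0744·cos θ + -0.2462·sin θ = 0.1356
  γ=atan2(-0.2462,0.0744)=-1.2773;  ψ=arccos(0.5274)=1.0153;  θ2=γ+ψ≈-0.2620
arm 3 (φ=240.0°): x'=-0.0416, y'=-0.0402
  A cos θ + B sin θ = C:  0.1716·cos θ + -0.2462·sin θ = 0.0514
  √(A²+B²)=0.3001;  θ3 = -0.9621+1.3985 ≈ 0.4364

θ₁ = 0.2619, θ₂ = -0.2620, θ₃ = 0.4364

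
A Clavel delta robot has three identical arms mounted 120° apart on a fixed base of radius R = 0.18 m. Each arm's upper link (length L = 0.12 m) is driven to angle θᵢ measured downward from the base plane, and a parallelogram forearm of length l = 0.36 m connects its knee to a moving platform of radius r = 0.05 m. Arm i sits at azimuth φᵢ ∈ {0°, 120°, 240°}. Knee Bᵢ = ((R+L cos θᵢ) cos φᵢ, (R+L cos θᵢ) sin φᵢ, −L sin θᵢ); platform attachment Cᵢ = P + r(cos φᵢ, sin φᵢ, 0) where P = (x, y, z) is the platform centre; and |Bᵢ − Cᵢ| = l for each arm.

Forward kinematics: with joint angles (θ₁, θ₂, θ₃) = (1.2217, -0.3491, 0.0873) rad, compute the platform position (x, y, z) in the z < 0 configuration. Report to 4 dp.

(-0.1511, 0.0318, -0.2702)

centre 1 = (0.1710·cos0.0°, 0.1710·sin0.0°, -0.1128) = (0.1710, 0.0000, -0.1128)
φ2=120.0°: virtual centre (-0.1214, 0.2102, 0.0410), radius l
centre 3 = (0.2495·cos240.0°, 0.2495·sin240.0°, -0.0105) = (-0.1248, -0.2161, -0.0105)
subtract pairs → two planes through P
plane₁₂: -0.5849x+0.4205y+0.3076z = 0.0186
Cramer: x(z) = -0.0332+0.4366z;  y(z) = -0.0018-0.1243z
quadratic in z: (1.2061)z²+(0.0476)z+(-0.0752)=0, √Δ=0.6041 → z ∈ {-0.2702, 0.2307}; z = -0.2702 (taking z<0)
x = -0.1511, y = 0.0318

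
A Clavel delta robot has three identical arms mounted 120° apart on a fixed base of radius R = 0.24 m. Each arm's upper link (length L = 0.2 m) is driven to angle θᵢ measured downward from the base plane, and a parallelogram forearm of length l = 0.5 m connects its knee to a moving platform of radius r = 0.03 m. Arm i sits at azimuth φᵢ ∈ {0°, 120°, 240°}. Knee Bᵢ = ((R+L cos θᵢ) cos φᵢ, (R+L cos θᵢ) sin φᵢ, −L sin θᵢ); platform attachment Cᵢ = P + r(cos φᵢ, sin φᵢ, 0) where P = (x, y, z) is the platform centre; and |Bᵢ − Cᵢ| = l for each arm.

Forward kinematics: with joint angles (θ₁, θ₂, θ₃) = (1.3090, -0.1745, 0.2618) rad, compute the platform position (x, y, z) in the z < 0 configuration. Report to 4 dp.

(-0.2076, 0.0449, -0.3595)

φ1=0.0°: virtual centre (0.2618, 0.0000, -0.1932), radius l
arm 2 at φ=120.0°: (R−r)+L cos θ2 = 0.4070;  O2 = (-0.2035, 0.3524, 0.0347)
φ3=240.0°: virtual centre (-0.2016, -0.3492, -0.0518), radius l
subtract pairs → two planes through P
plane₁₂: -0.9305x+0.7049y+0.4558z = 0.0610
Cramer: x(z) = -0.0648+0.3973z;  y(z) = 0.0010-0.1222z
quadratic in z: (1.1728)z²+(0.1266)z+(-0.1060)=0, √Δ=0.7165 → z ∈ {-0.3595, 0.2515}; z = -0.3595 (taking z<0)
x = -0.2076, y = 0.0449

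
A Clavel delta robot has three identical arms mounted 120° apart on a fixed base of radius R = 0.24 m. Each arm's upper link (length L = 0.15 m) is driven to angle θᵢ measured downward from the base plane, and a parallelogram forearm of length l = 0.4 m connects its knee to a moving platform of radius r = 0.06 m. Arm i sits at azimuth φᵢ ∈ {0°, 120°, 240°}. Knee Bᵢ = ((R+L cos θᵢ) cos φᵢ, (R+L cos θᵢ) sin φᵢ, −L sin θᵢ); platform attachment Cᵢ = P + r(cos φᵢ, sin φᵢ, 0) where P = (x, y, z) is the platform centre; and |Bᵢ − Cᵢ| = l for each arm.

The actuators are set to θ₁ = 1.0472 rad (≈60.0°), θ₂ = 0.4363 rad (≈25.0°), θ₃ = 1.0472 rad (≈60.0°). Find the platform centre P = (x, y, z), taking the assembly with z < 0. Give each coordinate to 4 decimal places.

(-0.0415, 0.0719, -0.3886)

centre 1 = (0.2550·cos0.0°, 0.2550·sin0.0°, -0.1299) = (0.2550, 0.0000, -0.1299)
arm 2 at φ=120.0°: ρ2 = 0.3159;  centre 2 = (-0.1580, 0.2736, -0.0634)
centre 3 = (0.2550·cos240.0°, 0.2550·sin240.0°, -0.1299) = (-0.1275, -0.2208, -0.1299)
subtract pairs → two planes through P
linear system: -0.8259x+0.5472y = 0.0219−0.1330z; -0.7650x+-0.4417y = 0.0000−0.0000z
det = 0.7834;  x = -0.0124+0.0750z,  y = 0.0214+-0.1299z
sphere 1 gives Az²+Bz+C=0 with A=1.0225, B=0.2141, C=-0.0712;  B²−4AC=0.3370;  roots -0.3886, 0.1791;  negative root z = -0.3886
x = -0.0415, y = 0.0719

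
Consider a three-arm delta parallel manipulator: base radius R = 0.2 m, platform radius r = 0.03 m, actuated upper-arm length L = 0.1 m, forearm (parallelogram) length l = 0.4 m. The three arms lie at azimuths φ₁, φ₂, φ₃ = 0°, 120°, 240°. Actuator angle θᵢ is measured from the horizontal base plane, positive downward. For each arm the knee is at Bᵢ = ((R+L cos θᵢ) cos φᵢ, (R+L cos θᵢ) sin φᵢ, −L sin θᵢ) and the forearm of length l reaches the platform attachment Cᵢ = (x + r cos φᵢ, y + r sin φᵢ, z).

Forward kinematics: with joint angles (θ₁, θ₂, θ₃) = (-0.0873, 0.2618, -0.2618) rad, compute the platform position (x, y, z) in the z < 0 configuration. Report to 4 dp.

(0.0076, -0.0327, -0.2917)

arm 1 at φ=0.0°: e+L cos θ1 = 0.2696;  S1 = (0.2696, 0.0000, 0.0087)
S2 = (0.2666·cos120.0°, 0.2666·sin120.0°, -0.0259) = (-0.1333, 0.2309, -0.0259)
φ3=240.0°: virtual centre (-0.1333, -0.2309, 0.0259), radius l
eliminate P² terms by subtracting sphere 1 from 2 and 3
[-0.8058 0.4618 -0.0692]·P = -0.0010;  [-0.8058 -0.4618 0.0343]·P = -0.0010
Cramer: x(z) = 0.0013-0.0216z;  y(z) = 0.0000+0.1121z
quadratic in z: (1.0130)z²+(-0.0058)z+(-0.0879)=0, √Δ=0.5969 → z ∈ {-0.2917, 0.2975}; z = -0.2917 (taking z<0)
x = 0.0076, y = -0.0327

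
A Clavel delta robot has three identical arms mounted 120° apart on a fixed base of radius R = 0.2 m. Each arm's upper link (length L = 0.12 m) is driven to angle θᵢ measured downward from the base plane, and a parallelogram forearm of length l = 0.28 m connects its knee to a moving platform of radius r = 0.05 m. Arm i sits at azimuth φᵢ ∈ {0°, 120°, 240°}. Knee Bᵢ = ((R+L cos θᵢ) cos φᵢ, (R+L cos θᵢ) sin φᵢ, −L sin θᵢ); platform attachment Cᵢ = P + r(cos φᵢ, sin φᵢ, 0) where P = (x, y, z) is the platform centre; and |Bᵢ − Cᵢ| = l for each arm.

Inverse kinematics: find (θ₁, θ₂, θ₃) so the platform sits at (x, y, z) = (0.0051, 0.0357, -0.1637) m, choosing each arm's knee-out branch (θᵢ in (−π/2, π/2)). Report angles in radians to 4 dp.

θ₁ = 0.4360, θ₂ = 0.1749, θ₃ = 0.7853

rotate P by −φ1: (0.0051, 0.0357, -0.1637)
  A=0.1449, B=-0.1637, C=(l²−L²−A²−y'²−z²)/(2L)=0.0622
  γ=atan2(-0.1637,0.1449)=-0.8462;  ψ=arccos(0.2846)=1.2822;  θ1=γ+ψ≈0.4360
arm 2 (φ=120.0°): x'=0.0284, y'=-0.0223
  e−x'=0.1216;  (l²−L²−(e−x')²−y'²−z²)/2L = 0.0913
  √(A²+B²)=0.2039;  θ2 = -0.9318+1.1066 ≈ 0.1749
rotate P by −φ3: (-0.0335, -0.0134, -0.1637)
  A=0.1835, B=-0.1637, C=(l²−L²−A²−y'²−z²)/(2L)=0.0140
  γ=atan2(-0.1637,0.1835)=-0.7285;  ψ=arccos(0.0570)=1.5138;  θ3=γ+ψ≈0.7853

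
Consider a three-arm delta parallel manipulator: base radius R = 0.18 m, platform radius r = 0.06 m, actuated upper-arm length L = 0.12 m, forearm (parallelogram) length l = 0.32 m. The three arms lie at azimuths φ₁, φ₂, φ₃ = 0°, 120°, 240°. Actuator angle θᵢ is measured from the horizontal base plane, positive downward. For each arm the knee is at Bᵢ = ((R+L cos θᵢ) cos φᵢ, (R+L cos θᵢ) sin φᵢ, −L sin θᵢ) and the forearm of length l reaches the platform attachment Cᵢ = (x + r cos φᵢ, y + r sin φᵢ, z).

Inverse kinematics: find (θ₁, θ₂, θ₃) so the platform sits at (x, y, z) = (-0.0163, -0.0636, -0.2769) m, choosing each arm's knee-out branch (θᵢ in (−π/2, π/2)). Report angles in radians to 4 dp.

θ₁ = 0.6105, θ₂ = 0.7852, θ₃ = 0.0871

rotate P by −φ1: (-0.0163, -0.0636, -0.2769)
  A cos θ + B sin θ = C:  0.1363·cos θ + -0.2769·sin θ = -0.0471
  √(A²+B²)=0.3086;  θ1 = -1.1134+1.7239 ≈ 0.6105
φ2=120.0° → target in arm frame (-0.0469, 0.0459)
  A cos θ + B sin θ = C:  0.1669·cos θ + -0.2769·sin θ = -0.0777
  γ=atan2(-0.2769,0.1669)=-1.0283;  ψ=arccos(-0.2403)=1.8135;  θ2=γ+ψ≈0.7852
arm 3 (φ=240.0°): x'=0.0632, y'=0.0177
  A cos θ + B sin θ = C:  0.0568·cos θ + -0.2769·sin θ = 0.0325
  θ3 = atan2(B,A) + arccos(C/0.2827) = 0.0871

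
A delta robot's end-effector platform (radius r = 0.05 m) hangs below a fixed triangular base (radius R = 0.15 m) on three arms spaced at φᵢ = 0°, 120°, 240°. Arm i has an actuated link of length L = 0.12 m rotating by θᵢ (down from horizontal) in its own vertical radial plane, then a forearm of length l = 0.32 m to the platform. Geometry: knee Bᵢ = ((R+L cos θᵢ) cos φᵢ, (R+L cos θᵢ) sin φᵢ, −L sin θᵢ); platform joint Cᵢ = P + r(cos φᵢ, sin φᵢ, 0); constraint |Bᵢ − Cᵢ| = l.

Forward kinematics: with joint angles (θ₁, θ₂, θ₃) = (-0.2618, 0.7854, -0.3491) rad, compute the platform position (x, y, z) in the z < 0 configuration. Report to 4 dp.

S1 = (0.2159·cos0.0°, 0.2159·sin0.0°, 0.0311) = (0.2159, 0.0000, 0.0311)
S2 = (0.1849·cos120.0°, 0.1849·sin120.0°, -0.0849) = (-0.0924, 0.1601, -0.0849)
φ3=240.0°: virtual centre (-0.1064, -0.1843, 0.0410), radius l
|S₂|²−|S₁|² = -0.0062;  |S₃|²−|S₁|² = -0.0006
linear system: -0.6167x+0.3202y = -0.0062−-0.2318z; -0.6446x+-0.3685y = -0.0006−0.0200z
Cramer: x(z) = 0.0057-0.1823z;  y(z) = -0.0083+0.3730z
into |P−S₁|² = l²: 1.1724z² + 0.0083z + -0.0572 = 0;  Δ = 0.2683;  z = -0.2244 or 0.2174 → z<0 root = -0.2244
x = 0.0466, y = -0.0921

(0.0466, -0.0921, -0.2244)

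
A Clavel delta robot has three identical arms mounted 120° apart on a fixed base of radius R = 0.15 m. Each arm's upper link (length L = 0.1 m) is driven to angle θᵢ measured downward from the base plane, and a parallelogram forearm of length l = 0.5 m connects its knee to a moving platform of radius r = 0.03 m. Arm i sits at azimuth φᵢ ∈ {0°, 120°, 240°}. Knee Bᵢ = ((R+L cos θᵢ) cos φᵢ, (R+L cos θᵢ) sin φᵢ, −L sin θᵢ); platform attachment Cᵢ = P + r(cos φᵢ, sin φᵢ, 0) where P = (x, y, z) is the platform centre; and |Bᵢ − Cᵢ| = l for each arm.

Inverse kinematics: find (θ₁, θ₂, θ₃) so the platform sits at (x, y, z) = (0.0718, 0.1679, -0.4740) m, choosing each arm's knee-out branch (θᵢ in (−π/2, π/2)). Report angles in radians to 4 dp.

φ1=0.0° → target in arm frame (0.0718, 0.1679)
  e−x'=0.0482;  (l²−L²−(e−x')²−y'²−z²)/2L = -0.0759
  γ=atan2(-0.4740,0.0482)=-1.4695;  ψ=arccos(-0.1594)=1.7309;  θ1=γ+ψ≈0.2614
arm 2 (φ=120.0°): x'=0.1095, y'=-0.1461
  e−x'=0.0105;  (l²−L²−(e−x')²−y'²−z²)/2L = -0.0307
  γ=atan2(-0.4740,0.0105)=-1.5487;  ψ=arccos(-0.0648)=1.6356;  θ2=γ+ψ≈0.0869
arm 3 (φ=240.0°): x'=-0.1813, y'=-0.0218
  e−x'=0.3013;  (l²−L²−(e−x')²−y'²−z²)/2L = -0.3797
  θ3 = atan2(B,A) + arccos(C/0.5617) = 1.3085

θ₁ = 0.2614, θ₂ = 0.0869, θ₃ = 1.3085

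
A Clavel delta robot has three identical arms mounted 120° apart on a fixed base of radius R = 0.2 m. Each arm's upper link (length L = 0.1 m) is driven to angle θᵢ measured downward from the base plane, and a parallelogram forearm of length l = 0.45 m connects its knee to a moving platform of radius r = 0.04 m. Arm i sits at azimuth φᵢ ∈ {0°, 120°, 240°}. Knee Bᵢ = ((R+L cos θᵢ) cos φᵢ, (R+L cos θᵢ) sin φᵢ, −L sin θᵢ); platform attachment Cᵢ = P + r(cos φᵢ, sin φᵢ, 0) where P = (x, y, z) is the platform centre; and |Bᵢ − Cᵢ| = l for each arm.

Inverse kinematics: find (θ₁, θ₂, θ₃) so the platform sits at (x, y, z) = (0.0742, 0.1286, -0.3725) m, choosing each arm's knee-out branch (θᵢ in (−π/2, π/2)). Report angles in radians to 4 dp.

φ1=0.0° → target in arm frame (0.0742, 0.1286)
  A=0.0858, B=-0.3725, C=(l²−L²−A²−y'²−z²)/(2L)=0.1492
  √(A²+B²)=0.3823;  θ1 = -1.3444+1.1698 ≈ -0.1746
φ2=120.0° → target in arm frame (0.0743, -0.1286)
  e−x'=0.0857;  (l²−L²−(e−x')²−y'²−z²)/2L = 0.1493
  θ2 = atan2(B,A) + arccos(C/0.3822) = -0.1752
arm 3 (φ=240.0°): x'=-0.1485, y'=0.0000
  A cos θ + B sin θ = C:  0.3085·cos θ + -0.3725·sin θ = -0.2071
  √(A²+B²)=0.4836;  θ3 = -0.8791+2.0132 ≈ 1.1340

θ₁ = -0.1746, θ₂ = -0.1752, θ₃ = 1.1340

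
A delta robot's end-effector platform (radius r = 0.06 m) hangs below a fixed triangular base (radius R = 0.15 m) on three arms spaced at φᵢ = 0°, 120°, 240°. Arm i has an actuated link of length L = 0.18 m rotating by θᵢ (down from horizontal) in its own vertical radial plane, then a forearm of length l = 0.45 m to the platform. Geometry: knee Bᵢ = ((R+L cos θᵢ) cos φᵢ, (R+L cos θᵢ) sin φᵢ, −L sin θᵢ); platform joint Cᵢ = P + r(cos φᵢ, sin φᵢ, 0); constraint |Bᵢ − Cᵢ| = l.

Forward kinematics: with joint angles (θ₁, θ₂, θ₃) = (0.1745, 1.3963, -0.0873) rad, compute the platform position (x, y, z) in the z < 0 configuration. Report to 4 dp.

(0.1135, -0.2685, -0.3580)

O1 = (0.2673·cos0.0°, 0.2673·sin0.0°, -0.0313) = (0.2673, 0.0000, -0.0313)
φ2=120.0°: virtual centre (-0.0606, 0.1050, -0.1773), radius l
φ3=240.0°: virtual centre (-0.1347, -0.2332, 0.0157), radius l
subtract pairs → two planes through P
linear system: -0.6558x+0.2100y = -0.0263−-0.2920z; -0.8038x+-0.4665y = 0.0004−0.0939z
det = 0.4747;  x = 0.0257+-0.2454z,  y = -0.0450+0.6242z
into |P−O₁|² = l²: 1.4499z² + 0.1249z + -0.1411 = 0;  Δ = 0.8340;  z = -0.3580 or 0.2719 → z<0 root = -0.3580
x = 0.1135, y = -0.2685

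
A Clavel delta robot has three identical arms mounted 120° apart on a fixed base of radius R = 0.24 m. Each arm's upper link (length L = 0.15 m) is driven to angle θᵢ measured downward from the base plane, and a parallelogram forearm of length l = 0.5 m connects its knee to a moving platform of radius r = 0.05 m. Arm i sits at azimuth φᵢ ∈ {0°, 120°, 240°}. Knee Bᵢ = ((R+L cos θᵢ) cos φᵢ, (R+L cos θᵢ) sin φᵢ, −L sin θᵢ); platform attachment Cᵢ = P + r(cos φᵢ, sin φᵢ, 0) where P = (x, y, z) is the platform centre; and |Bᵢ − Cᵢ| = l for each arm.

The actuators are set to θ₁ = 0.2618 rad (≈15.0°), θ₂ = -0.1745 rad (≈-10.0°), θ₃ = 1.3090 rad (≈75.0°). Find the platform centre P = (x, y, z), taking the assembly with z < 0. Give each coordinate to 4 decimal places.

φ1=0.0°: virtual centre (0.3349, 0.0000, -0.0388), radius l
φ2=120.0°: virtual centre (-0.1689, 0.2925, 0.0260), radius l
O3 = (0.2288·cos240.0°, 0.2288·sin240.0°, -0.1449) = (-0.1144, -0.1982, -0.1449)
eliminate P² terms by subtracting sphere 1 from 2 and 3
linear system: -1.0075x+0.5850y = 0.0011−0.1297z; -0.8986x+-0.3963y = -0.0403−-0.2121z
Cramer: x(z) = 0.0250-0.0786z;  y(z) = 0.0449-0.3571z
sphere 1 gives Az²+Bz+C=0 with A=1.1337, B=0.0942, C=-0.1505;  B²−4AC=0.6912;  roots -0.4082, 0.3251;  negative root z = -0.4082
x = 0.0571, y = 0.1907

(0.0571, 0.1907, -0.4082)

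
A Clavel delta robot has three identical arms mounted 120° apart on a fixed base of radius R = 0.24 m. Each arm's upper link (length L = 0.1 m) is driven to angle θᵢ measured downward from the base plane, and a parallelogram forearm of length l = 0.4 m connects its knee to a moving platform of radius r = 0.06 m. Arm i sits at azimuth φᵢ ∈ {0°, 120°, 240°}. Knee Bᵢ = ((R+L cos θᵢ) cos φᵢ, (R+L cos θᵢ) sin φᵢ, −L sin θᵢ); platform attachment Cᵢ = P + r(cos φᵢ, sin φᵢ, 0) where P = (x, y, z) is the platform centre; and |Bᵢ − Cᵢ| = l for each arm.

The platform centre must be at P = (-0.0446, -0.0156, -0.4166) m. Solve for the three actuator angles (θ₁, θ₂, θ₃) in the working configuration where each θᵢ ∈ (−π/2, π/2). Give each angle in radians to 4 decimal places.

θ₁ = 1.3961, θ₂ = 1.0470, θ₃ = 0.8727

φ1=0.0° → target in arm frame (-0.0446, -0.0156)
  A=0.2246, B=-0.4166, C=(l²−L²−A²−y'²−z²)/(2L)=-0.3712
  θ1 = atan2(B,A) + arccos(C/0.4733) = 1.3961
φ2=120.0° → target in arm frame (0.0088, 0.0464)
  A cos θ + B sin θ = C:  0.1712·cos θ + -0.4166·sin θ = -0.2751
  γ=atan2(-0.4166,0.1712)=-1.1809;  ψ=arccos(-0.6108)=2.2279;  θ2=γ+ψ≈1.0470
arm 3 (φ=240.0°): x'=0.0358, y'=-0.0308
  A cos θ + B sin θ = C:  0.1442·cos θ + -0.4166·sin θ = -0.2265
  √(A²+B²)=0.4408;  θ3 = -1.2376+2.1103 ≈ 0.8727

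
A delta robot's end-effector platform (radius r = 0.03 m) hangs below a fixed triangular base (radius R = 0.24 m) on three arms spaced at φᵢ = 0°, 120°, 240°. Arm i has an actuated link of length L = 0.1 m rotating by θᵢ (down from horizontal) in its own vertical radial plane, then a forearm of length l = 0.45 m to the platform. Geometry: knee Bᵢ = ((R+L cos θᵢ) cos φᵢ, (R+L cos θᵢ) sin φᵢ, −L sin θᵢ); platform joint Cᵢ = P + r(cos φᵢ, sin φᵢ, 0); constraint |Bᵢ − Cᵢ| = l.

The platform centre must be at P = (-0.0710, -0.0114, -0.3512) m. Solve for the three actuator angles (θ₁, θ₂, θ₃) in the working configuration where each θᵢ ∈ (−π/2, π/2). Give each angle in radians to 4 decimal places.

θ₁ = 0.7854, θ₂ = 0.0867, θ₃ = -0.0876

φ1=0.0° → target in arm frame (-0.0710, -0.0114)
  A cos θ + B sin θ = C:  0.2810·cos θ + -0.3512·sin θ = -0.0497
  √(A²+B²)=0.4498;  θ1 = -0.8960+1.6814 ≈ 0.7854
arm 2 (φ=120.0°): x'=0.0256, y'=0.0672
  A cos θ + B sin θ = C:  0.1844·cos θ + -0.3512·sin θ = 0.1533
  γ=atan2(-0.3512,0.1844)=-1.0874;  ψ=arccos(0.3864)=1.1741;  θ2=γ+ψ≈0.0867
rotate P by −φ3: (0.0454, -0.0558, -0.3512)
  A=0.1646, B=-0.3512, C=(l²−L²−A²−y'²−z²)/(2L)=0.1947
  γ=atan2(-0.3512,0.1646)=-1.1325;  ψ=arccos(0.5020)=1.0449;  θ3=γ+ψ≈-0.0876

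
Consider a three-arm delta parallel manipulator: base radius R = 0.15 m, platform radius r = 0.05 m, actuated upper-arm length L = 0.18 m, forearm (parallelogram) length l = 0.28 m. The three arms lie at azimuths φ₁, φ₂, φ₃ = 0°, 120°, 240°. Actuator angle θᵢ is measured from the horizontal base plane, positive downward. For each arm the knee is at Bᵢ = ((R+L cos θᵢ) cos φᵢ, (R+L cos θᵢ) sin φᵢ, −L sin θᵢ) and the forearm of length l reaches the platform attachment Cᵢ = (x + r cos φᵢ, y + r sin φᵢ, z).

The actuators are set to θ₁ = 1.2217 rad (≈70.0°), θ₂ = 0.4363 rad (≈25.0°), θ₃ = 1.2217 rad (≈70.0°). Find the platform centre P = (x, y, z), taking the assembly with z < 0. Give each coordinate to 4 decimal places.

(-0.0572, 0.0990, -0.3132)

O1 = (0.1616·cos0.0°, 0.1616·sin0.0°, -0.1691) = (0.1616, 0.0000, -0.1691)
O2 = (0.2631·cos120.0°, 0.2631·sin120.0°, -0.0761) = (-0.1316, 0.2279, -0.0761)
φ3=240.0°: virtual centre (-0.0808, -0.1399, -0.1691), radius l
subtract pairs → two planes through P
linear system: -0.5863x+0.4558y = 0.0203−0.1862z; -0.4847x+-0.2798y = 0.0000−0.0000z
det = 0.3850;  x = -0.0148+0.1353z,  y = 0.0256+-0.2344z
sphere 1 gives Az²+Bz+C=0 with A=1.0732, B=0.2786, C=-0.0180;  B²−4AC=0.1551;  roots -0.3132, 0.0537;  negative root z = -0.3132
x = -0.0572, y = 0.0990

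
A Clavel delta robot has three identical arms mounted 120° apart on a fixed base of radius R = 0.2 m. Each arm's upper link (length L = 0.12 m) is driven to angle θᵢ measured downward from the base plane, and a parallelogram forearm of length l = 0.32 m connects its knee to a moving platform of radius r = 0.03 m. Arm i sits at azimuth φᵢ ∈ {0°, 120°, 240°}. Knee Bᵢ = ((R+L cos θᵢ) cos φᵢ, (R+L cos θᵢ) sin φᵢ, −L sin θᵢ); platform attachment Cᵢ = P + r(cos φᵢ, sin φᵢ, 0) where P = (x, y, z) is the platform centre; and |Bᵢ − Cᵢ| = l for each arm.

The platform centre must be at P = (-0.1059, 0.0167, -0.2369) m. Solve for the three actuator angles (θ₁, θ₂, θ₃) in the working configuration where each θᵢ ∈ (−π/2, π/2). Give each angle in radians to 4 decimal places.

arm 1 (φ=0.0°): x'=-0.1059, y'=0.0167
  e−x'=0.2759;  (l²−L²−(e−x')²−y'²−z²)/2L = -0.1855
  θ1 = atan2(B,A) + arccos(C/0.3637) = 1.3966
φ2=120.0° → target in arm frame (0.0674, 0.0834)
  e−x'=0.1026;  (l²−L²−(e−x')²−y'²−z²)/2L = 0.0600
  γ=atan2(-0.2369,0.1026)=-1.1621;  ψ=arccos(0.2325)=1.3362;  θ2=γ+ψ≈0.1740
arm 3 (φ=240.0°): x'=0.0385, y'=-0.1001
  e−x'=0.1315;  (l²−L²−(e−x')²−y'²−z²)/2L = 0.0190
  θ3 = atan2(B,A) + arccos(C/0.2710) = 0.4364

θ₁ = 1.3966, θ₂ = 0.1740, θ₃ = 0.4364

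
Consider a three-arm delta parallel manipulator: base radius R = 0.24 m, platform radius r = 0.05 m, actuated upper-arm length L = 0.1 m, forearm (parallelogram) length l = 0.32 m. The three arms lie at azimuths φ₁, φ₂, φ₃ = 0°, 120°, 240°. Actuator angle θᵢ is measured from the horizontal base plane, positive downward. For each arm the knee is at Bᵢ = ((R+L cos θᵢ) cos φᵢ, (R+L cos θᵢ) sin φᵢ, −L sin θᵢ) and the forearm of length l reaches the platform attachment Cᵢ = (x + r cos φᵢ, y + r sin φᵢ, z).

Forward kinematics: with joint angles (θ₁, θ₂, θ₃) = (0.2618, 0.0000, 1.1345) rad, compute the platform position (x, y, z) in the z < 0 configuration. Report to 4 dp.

arm 1 at φ=0.0°: ρ1 = 0.2866;  centre 1 = (0.2866, 0.0000, -0.0259)
centre 2 = (0.2900·cos120.0°, 0.2900·sin120.0°, 0.0000) = (-0.1450, 0.2511, 0.0000)
arm 3 at φ=240.0°: ρ3 = 0.2323;  centre 3 = (-0.1161, -0.2011, -0.0906)
eliminate P² terms by subtracting sphere 1 from 2 and 3
[-0.8632 0.5023 0.0518]·P = 0.0013;  [-0.8054 -0.4023 -0.1295]·P = -0.0206
Cramer: x(z) = 0.0131-0.0588z;  y(z) = 0.0251-0.2041z
quadratic in z: (1.0451)z²+(0.0737)z+(-0.0263)=0, √Δ=0.3397 → z ∈ {-0.1978, 0.1273}; z = -0.1978 (taking z<0)
x = 0.0247, y = 0.0655

(0.0247, 0.0655, -0.1978)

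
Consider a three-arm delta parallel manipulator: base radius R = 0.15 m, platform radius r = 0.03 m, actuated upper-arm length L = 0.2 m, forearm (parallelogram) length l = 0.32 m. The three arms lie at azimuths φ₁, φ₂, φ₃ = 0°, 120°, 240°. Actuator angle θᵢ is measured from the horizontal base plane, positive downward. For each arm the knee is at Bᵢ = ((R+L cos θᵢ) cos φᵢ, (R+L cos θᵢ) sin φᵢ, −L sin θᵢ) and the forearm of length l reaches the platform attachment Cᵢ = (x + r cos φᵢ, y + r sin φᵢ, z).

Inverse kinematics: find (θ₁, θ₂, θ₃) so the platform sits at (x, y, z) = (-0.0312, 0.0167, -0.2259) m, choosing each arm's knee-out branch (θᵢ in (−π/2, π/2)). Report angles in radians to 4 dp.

arm 1 (φ=0.0°): x'=-0.0312, y'=0.0167
  e−x'=0.1512;  (l²−L²−(e−x')²−y'²−z²)/2L = -0.0294
  θ1 = atan2(B,A) + arccos(C/0.2718) = 0.6983
φ2=120.0° → target in arm frame (0.0301, 0.0187)
  e−x'=0.0899;  (l²−L²−(e−x')²−y'²−z²)/2L = 0.0073
  θ2 = atan2(B,A) + arccos(C/0.2431) = 0.3487
arm 3 (φ=240.0°): x'=0.0011, y'=-0.0354
  e−x'=0.1189;  (l²−L²−(e−x')²−y'²−z²)/2L = -0.0100
  θ3 = atan2(B,A) + arccos(C/0.2553) = 0.5237

θ₁ = 0.6983, θ₂ = 0.3487, θ₃ = 0.5237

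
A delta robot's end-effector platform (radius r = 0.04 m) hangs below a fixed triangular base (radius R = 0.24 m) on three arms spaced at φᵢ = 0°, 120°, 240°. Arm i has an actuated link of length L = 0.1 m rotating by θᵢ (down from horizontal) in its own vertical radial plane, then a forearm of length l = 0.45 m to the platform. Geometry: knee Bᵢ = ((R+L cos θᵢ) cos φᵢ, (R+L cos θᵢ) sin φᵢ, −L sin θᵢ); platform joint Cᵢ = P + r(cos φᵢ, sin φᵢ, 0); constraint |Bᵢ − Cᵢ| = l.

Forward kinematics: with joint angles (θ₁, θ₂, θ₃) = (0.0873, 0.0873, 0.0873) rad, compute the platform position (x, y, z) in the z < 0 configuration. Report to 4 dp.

φ1=0.0°: virtual centre (0.2996, 0.0000, -0.0087), radius l
φ2=120.0°: virtual centre (-0.1498, 0.2595, -0.0087), radius l
arm 3 at φ=240.0°: (R−r)+L cos θ3 = 0.2996;  O3 = (-0.1498, -0.2595, -0.0087)
eliminate P² terms by subtracting sphere 1 from 2 and 3
[-0.8989 0.5190 0.0000]·P = 0.0000;  [-0.8989 -0.5190 0.0000]·P = 0.0000
Cramer: x(z) = 0.0000+0.0000z;  y(z) = 0.0000+0.0000z
sphere 1 gives Az²+Bz+C=0 with A=1.0000, B=0.0174, C=-0.1127;  B²−4AC=0.4509;  roots -0.3445, 0.3270;  negative root z = -0.3445
x = 0.0000, y = 0.0000

(0.0000, 0.0000, -0.3445)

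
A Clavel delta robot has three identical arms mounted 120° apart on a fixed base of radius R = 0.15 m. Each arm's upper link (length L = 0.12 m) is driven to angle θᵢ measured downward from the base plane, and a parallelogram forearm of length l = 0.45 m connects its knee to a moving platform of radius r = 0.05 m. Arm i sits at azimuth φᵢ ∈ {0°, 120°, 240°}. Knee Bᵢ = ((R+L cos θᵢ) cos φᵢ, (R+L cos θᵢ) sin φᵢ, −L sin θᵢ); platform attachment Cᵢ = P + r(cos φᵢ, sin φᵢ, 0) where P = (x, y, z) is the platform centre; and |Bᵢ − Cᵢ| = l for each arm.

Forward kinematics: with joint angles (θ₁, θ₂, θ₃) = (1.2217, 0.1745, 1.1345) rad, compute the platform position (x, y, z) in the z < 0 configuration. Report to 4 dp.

φ1=0.0°: virtual centre (0.1410, 0.0000, -0.1128), radius l
φ2=120.0°: virtual centre (-0.1091, 0.1889, -0.0208), radius l
centre 3 = (0.1507·cos240.0°, 0.1507·sin240.0°, -0.1088) = (-0.0754, -0.1305, -0.1088)
|centre ₂|²−|centre ₁|² = 0.0154;  |centre ₃|²−|centre ₁|² = 0.0019
plane₁₂: -0.5003x+0.3779y+0.1839z = 0.0154
det = 0.2941;  x = -0.0162+0.1734z,  y = 0.0194+-0.2569z
sphere 1 gives Az²+Bz+C=0 with A=1.0961, B=0.1610, C=-0.1647;  B²−4AC=0.7480;  roots -0.4680, 0.3211;  negative root z = -0.4680
x = -0.0973, y = 0.1396

(-0.0973, 0.1396, -0.4680)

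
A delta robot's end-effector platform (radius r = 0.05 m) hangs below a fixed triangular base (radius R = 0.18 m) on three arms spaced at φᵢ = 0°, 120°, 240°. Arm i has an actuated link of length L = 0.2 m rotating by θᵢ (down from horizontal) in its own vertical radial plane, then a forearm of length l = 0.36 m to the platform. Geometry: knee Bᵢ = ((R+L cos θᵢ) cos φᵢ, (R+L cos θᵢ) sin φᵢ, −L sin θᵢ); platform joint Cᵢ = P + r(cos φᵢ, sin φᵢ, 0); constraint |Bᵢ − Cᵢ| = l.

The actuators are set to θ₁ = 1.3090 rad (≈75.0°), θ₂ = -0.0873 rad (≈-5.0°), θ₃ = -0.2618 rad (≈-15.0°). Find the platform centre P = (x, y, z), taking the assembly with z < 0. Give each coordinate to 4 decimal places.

(-0.1780, -0.0109, -0.1870)

S1 = (0.1818·cos0.0°, 0.1818·sin0.0°, -0.1932) = (0.1818, 0.0000, -0.1932)
arm 2 at φ=120.0°: e+L cos θ2 = 0.3292;  S2 = (-0.1646, 0.2851, 0.0174)
φ3=240.0°: virtual centre (-0.1616, -0.2799, 0.0518), radius l
|S₂|²−|S₁|² = 0.0383;  |S₃|²−|S₁|² = 0.0368
[-0.6928 0.5703 0.4212]·P = 0.0383;  [-0.6867 -0.5598 0.4899]·P = 0.0368
det = 0.7794;  x = -0.0544+0.6610z,  y = 0.0011+0.0643z
into |P−S₁|² = l²: 1.4410z² + 0.0743z + -0.0365 = 0;  Δ = 0.2158;  z = -0.1870 or 0.1354 → z<0 root = -0.1870
x = -0.1780, y = -0.0109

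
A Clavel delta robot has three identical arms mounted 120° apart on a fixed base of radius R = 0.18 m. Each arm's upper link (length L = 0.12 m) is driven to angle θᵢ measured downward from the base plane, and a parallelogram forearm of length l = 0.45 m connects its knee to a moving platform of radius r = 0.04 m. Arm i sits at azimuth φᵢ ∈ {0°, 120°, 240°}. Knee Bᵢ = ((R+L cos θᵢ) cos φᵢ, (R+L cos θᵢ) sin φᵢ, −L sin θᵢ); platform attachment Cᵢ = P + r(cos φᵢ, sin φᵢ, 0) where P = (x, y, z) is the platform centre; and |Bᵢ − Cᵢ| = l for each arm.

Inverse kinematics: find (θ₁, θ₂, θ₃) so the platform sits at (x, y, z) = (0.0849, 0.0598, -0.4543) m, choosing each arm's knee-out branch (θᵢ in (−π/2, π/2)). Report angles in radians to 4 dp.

θ₁ = 0.3494, θ₂ = 0.6981, θ₃ = 1.1345

φ1=0.0° → target in arm frame (0.0849, 0.0598)
  A cos θ + B sin θ = C:  0.0551·cos θ + -0.4543·sin θ = -0.1038
  γ=atan2(-0.4543,0.0551)=-1.4501;  ψ=arccos(-0.2267)=1.7995;  θ1=γ+ψ≈0.3494
arm 2 (φ=120.0°): x'=0.0093, y'=-0.1034
  A cos θ + B sin θ = C:  0.1307·cos θ + -0.4543·sin θ = -0.1919
  √(A²+B²)=0.4727;  θ2 = -1.2907+1.9888 ≈ 0.6981
arm 3 (φ=240.0°): x'=-0.0942, y'=0.0436
  A cos θ + B sin θ = C:  0.2342·cos θ + -0.4543·sin θ = -0.3127
  γ=atan2(-0.4543,0.2342)=-1.0947;  ψ=arccos(-0.6119)=2.2292;  θ3=γ+ψ≈1.1345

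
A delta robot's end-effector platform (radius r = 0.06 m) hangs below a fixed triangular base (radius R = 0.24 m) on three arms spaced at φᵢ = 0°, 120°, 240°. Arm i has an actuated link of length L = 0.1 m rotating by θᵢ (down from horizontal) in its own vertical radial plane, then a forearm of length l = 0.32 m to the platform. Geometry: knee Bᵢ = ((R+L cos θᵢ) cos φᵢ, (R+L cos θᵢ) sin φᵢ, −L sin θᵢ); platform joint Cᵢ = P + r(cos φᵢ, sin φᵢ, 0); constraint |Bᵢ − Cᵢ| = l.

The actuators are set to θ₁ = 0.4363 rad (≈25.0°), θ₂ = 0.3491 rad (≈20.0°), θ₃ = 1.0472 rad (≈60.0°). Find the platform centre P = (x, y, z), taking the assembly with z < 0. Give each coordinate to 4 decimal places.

(0.0216, 0.0477, -0.2375)

arm 1 at φ=0.0°: e+L cos θ1 = 0.2706;  O1 = (0.2706, 0.0000, -0.0423)
arm 2 at φ=120.0°: e+L cos θ2 = 0.2740;  O2 = (-0.1370, 0.2373, -0.0342)
φ3=240.0°: virtual centre (-0.1150, -0.1992, -0.0866), radius l
subtract pairs → two planes through P
[-0.8152 0.4745 0.0161]·P = 0.0012;  [-0.7713 -0.3984 -0.0887]·P = -0.0146
det = 0.6908;  x = 0.0094+-0.0516z,  y = 0.0186+-0.1227z
sphere 1 gives Az²+Bz+C=0 with A=1.0177, B=0.1069, C=-0.0320;  B²−4AC=0.1417;  roots -0.2375, 0.1324;  negative root z = -0.2375
x = 0.0216, y = 0.0477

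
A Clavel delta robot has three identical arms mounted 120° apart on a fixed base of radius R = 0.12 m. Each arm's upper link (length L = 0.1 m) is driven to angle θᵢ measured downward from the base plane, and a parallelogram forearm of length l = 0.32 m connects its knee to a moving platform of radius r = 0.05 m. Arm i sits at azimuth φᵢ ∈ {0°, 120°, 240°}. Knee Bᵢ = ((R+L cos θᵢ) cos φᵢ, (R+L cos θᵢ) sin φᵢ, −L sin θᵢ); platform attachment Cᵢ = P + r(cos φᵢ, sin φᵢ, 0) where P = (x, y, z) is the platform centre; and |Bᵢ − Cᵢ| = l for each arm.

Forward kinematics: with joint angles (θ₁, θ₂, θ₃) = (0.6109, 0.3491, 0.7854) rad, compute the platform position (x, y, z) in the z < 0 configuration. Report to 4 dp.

(-0.0050, 0.0518, -0.3314)

arm 1 at φ=0.0°: ρ1 = 0.1519;  centre 1 = (0.1519, 0.0000, -0.0574)
φ2=120.0°: virtual centre (-0.0820, 0.1420, -0.0342), radius l
arm 3 at φ=240.0°: ρ3 = 0.1407;  centre 3 = (-0.0704, -0.1219, -0.0707)
subtract pairs → two planes through P
linear system: -0.4678x+0.2840y = 0.0017−0.0463z; -0.4445x+-0.2437y = -0.0016−-0.0267z
det = 0.2403;  x = 0.0001+0.0154z,  y = 0.0062+-0.1377z
into |P−centre ₁|² = l²: 1.0192z² + 0.1083z + -0.0760 = 0;  Δ = 0.3217;  z = -0.3314 or 0.2251 → z<0 root = -0.3314
x = -0.0050, y = 0.0518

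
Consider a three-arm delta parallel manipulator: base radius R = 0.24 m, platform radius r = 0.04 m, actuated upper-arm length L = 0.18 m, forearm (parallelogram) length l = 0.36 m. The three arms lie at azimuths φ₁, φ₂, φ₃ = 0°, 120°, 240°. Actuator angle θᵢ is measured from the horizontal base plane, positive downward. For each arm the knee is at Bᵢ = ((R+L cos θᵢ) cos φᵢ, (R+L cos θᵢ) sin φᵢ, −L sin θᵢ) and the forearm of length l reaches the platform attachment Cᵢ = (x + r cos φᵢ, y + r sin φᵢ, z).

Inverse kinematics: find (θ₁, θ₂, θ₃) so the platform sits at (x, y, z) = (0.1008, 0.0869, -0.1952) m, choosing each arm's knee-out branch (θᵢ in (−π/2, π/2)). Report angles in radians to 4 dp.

θ₁ = -0.0873, θ₂ = 0.6110, θ₃ = 1.3965

arm 1 (φ=0.0°): x'=0.1008, y'=0.0869
  A cos θ + B sin θ = C:  0.0992·cos θ + -0.1952·sin θ = 0.1158
  √(A²+B²)=0.2190;  θ1 = -1.1006+1.0133 ≈ -0.0873
rotate P by −φ2: (0.0249, -0.1307, -0.1952)
  A=0.1751, B=-0.1952, C=(l²−L²−A²−y'²−z²)/(2L)=0.0315
  γ=atan2(-0.1952,0.1751)=-0.8395;  ψ=arccos(0.1200)=1.4505;  θ2=γ+ψ≈0.6110
rotate P by −φ3: (-0.1257, 0.0438, -0.1952)
  e−x'=0.3257;  (l²−L²−(e−x')²−y'²−z²)/2L = -0.1358
  √(A²+B²)=0.3797;  θ3 = -0.5400+1.9365 ≈ 1.3965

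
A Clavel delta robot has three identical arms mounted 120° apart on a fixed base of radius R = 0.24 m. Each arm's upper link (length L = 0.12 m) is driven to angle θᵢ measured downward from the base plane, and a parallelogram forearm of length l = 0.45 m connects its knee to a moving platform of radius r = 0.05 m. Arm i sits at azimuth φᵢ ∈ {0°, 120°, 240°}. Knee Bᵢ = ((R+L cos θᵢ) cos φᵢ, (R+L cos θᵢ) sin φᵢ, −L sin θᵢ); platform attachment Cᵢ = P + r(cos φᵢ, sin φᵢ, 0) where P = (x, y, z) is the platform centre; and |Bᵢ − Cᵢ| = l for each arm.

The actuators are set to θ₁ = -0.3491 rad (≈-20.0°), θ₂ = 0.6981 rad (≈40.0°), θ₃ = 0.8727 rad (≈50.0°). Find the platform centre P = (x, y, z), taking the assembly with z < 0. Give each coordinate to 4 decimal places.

arm 1 at φ=0.0°: (R−r)+L cos θ1 = 0.3028;  centre 1 = (0.3028, 0.0000, 0.0410)
φ2=120.0°: virtual centre (-0.1410, 0.2442, -0.0771), radius l
φ3=240.0°: virtual centre (-0.1336, -0.2313, -0.0919), radius l
subtract pairs → two planes through P
[-0.8875 0.4883 -0.2364]·P = -0.0079;  [-0.8727 -0.4627 -0.2659]·P = -0.0135
det = 0.8367;  x = 0.0123+-0.2859z,  y = 0.0061+-0.0356z
into |P−centre ₁|² = l²: 1.0830z² + 0.0836z + -0.1164 = 0;  Δ = 0.5112;  z = -0.3687 or 0.2915 → z<0 root = -0.3687
x = 0.1177, y = 0.0192

(0.1177, 0.0192, -0.3687)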